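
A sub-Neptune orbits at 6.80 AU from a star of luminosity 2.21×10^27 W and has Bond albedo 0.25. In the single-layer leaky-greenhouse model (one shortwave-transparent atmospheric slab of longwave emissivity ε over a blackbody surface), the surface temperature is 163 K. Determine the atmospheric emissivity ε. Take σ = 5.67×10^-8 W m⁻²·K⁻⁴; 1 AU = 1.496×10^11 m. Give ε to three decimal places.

0.408

d = 6.80 × 1.496×10^11 m = 1.017×10^12 m.
Spreading L over a sphere of radius d: S = 2.21×10^27/(4π·1.02×10^12²) = 169.9 W m⁻².
First, T_e = [169.9·(1−0.25)/(4σ)]^(1/4) = 154.0 K.
Since (2−ε)/2 = (T_e/T_s)⁴ = 0.7961, ε = 0.4078.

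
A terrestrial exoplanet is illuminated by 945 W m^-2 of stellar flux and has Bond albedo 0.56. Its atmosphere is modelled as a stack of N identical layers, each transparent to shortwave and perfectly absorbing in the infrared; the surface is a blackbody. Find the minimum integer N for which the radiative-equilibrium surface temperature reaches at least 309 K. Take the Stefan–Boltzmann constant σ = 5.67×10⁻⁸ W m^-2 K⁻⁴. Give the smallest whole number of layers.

4

OLR = S(1−α)/4 = 103.9 W m^-2; the top layer radiates at T_e = 206.9 K.
Since T_s⁴ = (N+1)T_e⁴, we need N ≥ (T_s/T_e)⁴ − 1 = 3.973.
The minimum whole number is N = 4.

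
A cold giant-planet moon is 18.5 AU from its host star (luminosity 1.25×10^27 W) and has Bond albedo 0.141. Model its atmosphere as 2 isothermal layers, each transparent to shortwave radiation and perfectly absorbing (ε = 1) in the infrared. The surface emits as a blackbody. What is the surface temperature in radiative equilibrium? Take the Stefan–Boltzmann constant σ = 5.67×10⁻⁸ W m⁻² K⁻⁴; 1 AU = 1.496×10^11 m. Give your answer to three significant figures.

d = 18.5 × 1.496×10^11 m = 2.768×10^12 m.
Spreading L over a sphere of radius d: S = 1.25×10^27/(4π·2.77×10^12²) = 12.99 W m⁻².
OLR = S(1−α)/4 = 2.789 W m⁻²; the top layer radiates at T_e = 83.75 K.
Layer-by-layer balance gives σT_s⁴ = (N+1)σT_e⁴, so T_s = 3^¼·83.75 = 110.2 K.

110 kelvin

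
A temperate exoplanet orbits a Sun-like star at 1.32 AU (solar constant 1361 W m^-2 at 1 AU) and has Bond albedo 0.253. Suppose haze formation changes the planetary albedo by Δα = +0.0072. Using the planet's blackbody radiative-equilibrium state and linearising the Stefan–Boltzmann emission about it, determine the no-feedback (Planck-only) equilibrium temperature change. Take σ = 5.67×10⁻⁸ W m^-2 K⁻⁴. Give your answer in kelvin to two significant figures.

-0.54 kelvin

By the inverse-square law, S = 1361/1.32² = 781.1 W m^-2.
Unperturbed T_e = [781.1·(1−0.253)/(4σ)]^¼ = 225.2 K.
The change in absorbed flux is Δ[S(1−α)/4] = −SΔα/4 = -1.406 W m^-2.
Planck response: λ_P = 4σT_e³ = 4·5.67×10⁻⁸·(225.2)³ = 2.591 W m^-2/K.
ΔT₀ = ΔF/λ_P = -1.406/2.591 = -0.543 K.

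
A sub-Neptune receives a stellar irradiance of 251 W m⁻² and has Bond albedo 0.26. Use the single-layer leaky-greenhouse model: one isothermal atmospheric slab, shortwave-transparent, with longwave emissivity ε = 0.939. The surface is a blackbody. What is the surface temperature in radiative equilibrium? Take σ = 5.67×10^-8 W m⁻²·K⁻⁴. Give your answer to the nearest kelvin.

198 kelvin

The planet radiates to space at T_e = [S(1−α)/(4σ)]^(1/4) = 169.2 K.
Surface balance with a leaky layer gives σT_s⁴ = σT_e⁴·2/(2−ε), so T_s = T_e·[2/(2−0.939)]^(1/4) = 198.2 K.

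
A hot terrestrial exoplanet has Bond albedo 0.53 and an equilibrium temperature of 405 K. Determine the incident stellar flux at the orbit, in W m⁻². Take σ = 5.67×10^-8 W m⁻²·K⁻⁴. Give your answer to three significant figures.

13000 W m⁻²

Invert the energy balance for S: S = 4σT⁴/(1−α).
σT⁴ = 5.67×10⁻⁸·(405)⁴ = 1525 W m⁻².
So S = 4×1525/(1−0.53) = 12980 W m⁻².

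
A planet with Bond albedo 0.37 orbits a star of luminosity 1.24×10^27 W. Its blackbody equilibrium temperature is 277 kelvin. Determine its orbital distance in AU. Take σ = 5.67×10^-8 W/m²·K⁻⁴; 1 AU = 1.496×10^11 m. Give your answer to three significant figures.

1.44 AU

Energy balance gives S = 4σT⁴/(1−α) = 2119 W/m².
Then d = [L/(4πS)]^(1/2) = 2.158×10^11 m, i.e. 1.442 AU.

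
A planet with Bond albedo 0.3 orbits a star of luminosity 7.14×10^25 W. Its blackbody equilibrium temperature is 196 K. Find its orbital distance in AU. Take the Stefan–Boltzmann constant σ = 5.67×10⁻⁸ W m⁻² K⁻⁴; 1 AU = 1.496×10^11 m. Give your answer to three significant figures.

0.729 AU

The flux needed for this T is 4σT⁴/(1−0.3) = 478.2 W m⁻².
From L = 4πd²S, d = √(7.14×10^25/(4π·478.2)) = 1.090×10^11 m = 0.7287 AU.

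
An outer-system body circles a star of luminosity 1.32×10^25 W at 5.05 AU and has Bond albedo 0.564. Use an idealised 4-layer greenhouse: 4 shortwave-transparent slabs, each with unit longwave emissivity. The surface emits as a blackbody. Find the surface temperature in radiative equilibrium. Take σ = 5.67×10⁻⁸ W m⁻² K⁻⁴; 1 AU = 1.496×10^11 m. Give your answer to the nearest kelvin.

Orbital distance: d = 5.05 AU = 7.555×10^11 m.
Spreading L over a sphere of radius d: S = 1.32×10^25/(4π·7.55×10^11²) = 1.840 W m⁻².
The effective emission temperature is T_e = [S(1−α)/(4σ)]^¼ = 43.37 K.
For an N-layer opaque stack, T_s⁴ = (N+1)T_e⁴, hence T_s = (5)^(1/4)×43.37 K = 64.85 K.

65 K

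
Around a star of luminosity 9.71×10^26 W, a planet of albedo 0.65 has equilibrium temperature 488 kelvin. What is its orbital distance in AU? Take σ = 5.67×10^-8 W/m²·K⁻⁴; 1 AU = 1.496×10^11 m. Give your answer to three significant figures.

Required flux: S = 4σT⁴/(1−α) = 36750 W/m².
From L = 4πd²S, d = √(9.71×10^26/(4π·36750)) = 4.585×10^10 m = 0.3065 AU.

0.307 AU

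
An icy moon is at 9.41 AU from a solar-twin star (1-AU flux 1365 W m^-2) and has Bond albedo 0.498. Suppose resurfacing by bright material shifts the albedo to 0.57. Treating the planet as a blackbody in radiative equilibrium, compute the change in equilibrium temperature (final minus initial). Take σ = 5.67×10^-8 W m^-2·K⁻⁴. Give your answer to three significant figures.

By the inverse-square law, S = 1365/9.41² = 15.42 W m^-2.
With α = 0.498, T₁ = 76.43 K.
Final:   T₂ = [S(1−0.57)/(4σ)]^(1/4) = 73.53 K.
ΔT = T₂ − T₁ = -2.902 K.

-2.90 K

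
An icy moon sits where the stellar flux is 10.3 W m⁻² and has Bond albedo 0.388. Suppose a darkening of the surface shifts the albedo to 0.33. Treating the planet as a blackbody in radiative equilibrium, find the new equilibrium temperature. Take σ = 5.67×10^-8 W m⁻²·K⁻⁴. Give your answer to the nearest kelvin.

74 K

With the new albedo, S(1−α₂)/4 = 1.725 W m⁻², so T₂ = 74.27 K.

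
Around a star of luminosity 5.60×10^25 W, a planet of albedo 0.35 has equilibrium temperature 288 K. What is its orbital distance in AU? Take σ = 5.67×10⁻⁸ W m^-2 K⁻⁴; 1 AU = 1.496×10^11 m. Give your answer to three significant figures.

0.288 AU

Energy balance gives S = 4σT⁴/(1−α) = 2400 W m^-2.
S = L/(4πd²) → d = √(L/4πS) = √(5.60×10^25/(4π·2400)) = 4.309×10^10 m = 0.2880 AU.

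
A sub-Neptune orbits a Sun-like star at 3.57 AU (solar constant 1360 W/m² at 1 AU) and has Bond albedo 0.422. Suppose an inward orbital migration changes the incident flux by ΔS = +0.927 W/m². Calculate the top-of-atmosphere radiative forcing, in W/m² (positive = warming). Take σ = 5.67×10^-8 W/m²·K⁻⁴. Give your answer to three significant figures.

0.134 W/m²

Irradiance scales as 1/d², so S = 1360 W/m² × (1/3.57)² = 106.7 W/m².
ΔF = Δ[S(1−α)]/4 = (1−0.422)·+0.927/4 = 0.1340 W/m².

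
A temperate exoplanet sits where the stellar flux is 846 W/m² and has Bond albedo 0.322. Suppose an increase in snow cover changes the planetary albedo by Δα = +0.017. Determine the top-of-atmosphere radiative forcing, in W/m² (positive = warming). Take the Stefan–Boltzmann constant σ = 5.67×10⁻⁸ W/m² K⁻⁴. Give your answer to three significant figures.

-3.60 W/m²

ΔF = −(S/4)Δα = −(846.0/4)×(+0.017) = -3.596 W/m².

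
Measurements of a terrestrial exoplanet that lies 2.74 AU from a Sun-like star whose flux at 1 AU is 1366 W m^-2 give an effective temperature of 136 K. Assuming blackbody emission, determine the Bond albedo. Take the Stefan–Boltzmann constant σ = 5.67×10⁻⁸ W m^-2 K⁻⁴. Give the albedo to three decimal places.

By the inverse-square law, S = 1366/2.74² = 181.9 W m^-2.
Rearranging the radiative balance, α = 1 − 4σT⁴/S.
4σT⁴ = 4·5.67×10⁻⁸·(136)⁴ = 77.59 W m^-2.
Hence α = 1 − 77.59/181.9 = 0.5736.

0.574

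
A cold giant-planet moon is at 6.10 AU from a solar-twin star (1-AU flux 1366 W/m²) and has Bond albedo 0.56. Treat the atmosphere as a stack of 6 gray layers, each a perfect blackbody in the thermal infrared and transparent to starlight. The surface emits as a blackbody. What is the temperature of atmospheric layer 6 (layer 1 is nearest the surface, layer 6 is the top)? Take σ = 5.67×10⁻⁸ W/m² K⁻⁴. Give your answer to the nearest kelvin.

92 kelvin

By the inverse-square law, S = 1366/6.10² = 36.71 W/m².
Top-of-atmosphere balance: σT_e⁴ = S(1−α)/4 = 4.038 W/m² → T_e = 91.87 K.
The net upward flux σT_e⁴ is constant between every pair of levels, so T_k⁴ = (N+1−k)T_e⁴.
With k = 6: T_6 = (6+1−6)^¼·91.87 K = 91.87 K.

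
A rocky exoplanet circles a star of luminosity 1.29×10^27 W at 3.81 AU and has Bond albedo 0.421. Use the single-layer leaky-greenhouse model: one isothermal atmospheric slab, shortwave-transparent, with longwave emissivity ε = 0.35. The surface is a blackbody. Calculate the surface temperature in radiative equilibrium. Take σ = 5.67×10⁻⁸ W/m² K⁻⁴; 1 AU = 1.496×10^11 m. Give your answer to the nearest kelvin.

177 K

d = 3.81 × 1.496×10^11 m = 5.700×10^11 m.
Flux at the orbit: S = L/(4πd²) = 1.29×10^27/(4π·(5.70×10^11)²) = 316.0 W/m².
At the top of the atmosphere, σT_e⁴ = S(1−α)/4 = 45.74 W/m², giving T_e = 168.5 K.
For a single slab of emissivity ε, T_s⁴ = 2T_e⁴/(2−ε); thus T_s = 168.5·(1.212)^(1/4) = 176.8 K.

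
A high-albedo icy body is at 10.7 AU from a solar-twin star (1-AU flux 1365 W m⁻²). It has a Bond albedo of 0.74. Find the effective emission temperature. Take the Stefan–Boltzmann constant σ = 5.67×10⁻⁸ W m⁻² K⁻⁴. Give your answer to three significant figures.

60.8 kelvin

Flux at the orbit: S = 1365/(10.7)² = 11.92 W m⁻².
The planet absorbs (1−α)S over its disc πR² and re-emits over 4πR², so the mean absorbed flux is (1−0.74)·11.92/4 = 0.7750 W m⁻².
Set σT⁴ = 0.7750 → T = (0.7750/σ)^(1/4) = 60.80 K.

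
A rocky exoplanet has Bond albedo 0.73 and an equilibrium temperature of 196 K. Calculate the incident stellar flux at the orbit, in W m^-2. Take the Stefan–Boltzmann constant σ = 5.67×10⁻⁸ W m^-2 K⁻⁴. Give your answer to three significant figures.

1240 W m^-2

Invert the energy balance for S: S = 4σT⁴/(1−α).
The emitted flux is σT⁴ = 83.68 W m^-2.
So S = 4×83.68/(1−0.73) = 1240 W m^-2.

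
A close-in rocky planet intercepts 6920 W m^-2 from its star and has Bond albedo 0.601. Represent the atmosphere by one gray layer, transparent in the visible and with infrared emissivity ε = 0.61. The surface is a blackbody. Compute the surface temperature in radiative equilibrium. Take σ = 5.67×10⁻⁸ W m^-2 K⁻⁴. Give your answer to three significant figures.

At the top of the atmosphere, σT_e⁴ = S(1−α)/4 = 690.3 W m^-2, giving T_e = 332.2 K.
For a single slab of emissivity ε, T_s⁴ = 2T_e⁴/(2−ε); thus T_s = 332.2·(1.439)^(1/4) = 363.8 K.

364 K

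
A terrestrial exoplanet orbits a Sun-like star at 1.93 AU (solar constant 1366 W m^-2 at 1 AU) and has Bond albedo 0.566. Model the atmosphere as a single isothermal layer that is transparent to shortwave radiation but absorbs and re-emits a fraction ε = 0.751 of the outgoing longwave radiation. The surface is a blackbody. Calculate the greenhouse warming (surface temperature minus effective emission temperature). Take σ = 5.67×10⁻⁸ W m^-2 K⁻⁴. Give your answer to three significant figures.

Irradiance scales as 1/d², so S = 1366 W m^-2 × (1/1.93)² = 366.7 W m^-2.
At the top of the atmosphere, σT_e⁴ = S(1−α)/4 = 39.79 W m^-2, giving T_e = 162.8 K.
For a single slab of emissivity ε, T_s⁴ = 2T_e⁴/(2−ε); thus T_s = 162.8·(1.601)^(1/4) = 183.1 K.
The atmosphere warms the surface by 20.33 K.

20.3 K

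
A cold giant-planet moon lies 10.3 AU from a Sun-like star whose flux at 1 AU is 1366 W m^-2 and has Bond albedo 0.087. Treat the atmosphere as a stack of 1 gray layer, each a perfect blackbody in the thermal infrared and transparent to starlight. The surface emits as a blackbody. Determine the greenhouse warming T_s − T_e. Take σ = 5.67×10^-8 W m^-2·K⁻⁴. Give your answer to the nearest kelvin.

16 K

Flux at the orbit: S = 1366/(10.3)² = 12.88 W m^-2.
The effective emission temperature is T_e = [S(1−α)/(4σ)]^¼ = 84.85 K.
T_s = (N+1)^(1/4)·T_e = 100.9 K.
So the greenhouse effect raises the surface by 100.9 − 84.85 = 16.05 K.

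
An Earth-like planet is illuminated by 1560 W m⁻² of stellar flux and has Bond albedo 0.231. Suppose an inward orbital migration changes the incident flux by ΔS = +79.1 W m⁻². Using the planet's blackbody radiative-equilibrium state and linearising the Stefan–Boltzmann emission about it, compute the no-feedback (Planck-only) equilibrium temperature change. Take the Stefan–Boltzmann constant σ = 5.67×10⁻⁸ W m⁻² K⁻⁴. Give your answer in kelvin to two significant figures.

Unperturbed T_e = [1560·(1−0.231)/(4σ)]^¼ = 269.7 K.
TOA radiative forcing: ΔF = (1−α)ΔS/4 = 0.769·(+79.1)/4 = 15.21 W m⁻².
Linearising σT⁴ gives d(σT⁴)/dT = 4σT_e³ = 4.448 W m⁻² per K.
ΔT₀ = ΔF/λ_P = 15.21/4.448 = 3.42 K.

3.4 K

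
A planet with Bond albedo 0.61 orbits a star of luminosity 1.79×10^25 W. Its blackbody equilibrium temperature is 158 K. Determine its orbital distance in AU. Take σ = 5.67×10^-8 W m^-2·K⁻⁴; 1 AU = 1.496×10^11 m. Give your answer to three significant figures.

Required flux: S = 4σT⁴/(1−α) = 362.4 W m^-2.
S = L/(4πd²) → d = √(L/4πS) = √(1.79×10^25/(4π·362.4)) = 6.269×10^10 m = 0.4191 AU.

0.419 AU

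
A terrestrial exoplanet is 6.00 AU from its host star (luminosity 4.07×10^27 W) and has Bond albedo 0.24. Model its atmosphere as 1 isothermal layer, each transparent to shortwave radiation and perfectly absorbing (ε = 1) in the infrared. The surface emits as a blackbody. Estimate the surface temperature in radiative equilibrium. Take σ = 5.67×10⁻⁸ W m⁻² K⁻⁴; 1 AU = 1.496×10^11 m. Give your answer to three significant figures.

Orbital distance: d = 6.00 AU = 8.976×10^11 m.
Flux at the orbit: S = L/(4πd²) = 4.07×10^27/(4π·(8.98×10^11)²) = 402.0 W m⁻².
Top-of-atmosphere balance: σT_e⁴ = S(1−α)/4 = 76.38 W m⁻² → T_e = 191.6 K.
With N = 1 opaque layers, T_s = (N+1)^(1/4)·T_e = 2^(1/4)·191.6 = 227.8 K.

228 kelvin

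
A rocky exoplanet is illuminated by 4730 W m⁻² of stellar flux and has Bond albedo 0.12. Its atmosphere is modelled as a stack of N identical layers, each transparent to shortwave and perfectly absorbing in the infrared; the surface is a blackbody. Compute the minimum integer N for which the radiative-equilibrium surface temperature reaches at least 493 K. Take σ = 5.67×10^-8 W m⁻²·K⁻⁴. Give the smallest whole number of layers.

3

Top-of-atmosphere balance: σT_e⁴ = S(1−α)/4 = 1041 W m⁻² → T_e = 368.1 K.
Need (N+1)T_e⁴ ≥ T_s⁴, i.e. N+1 ≥ (493/368.1)⁴ = 3.219.
So N ≥ 2.219; the smallest integer is N = 3.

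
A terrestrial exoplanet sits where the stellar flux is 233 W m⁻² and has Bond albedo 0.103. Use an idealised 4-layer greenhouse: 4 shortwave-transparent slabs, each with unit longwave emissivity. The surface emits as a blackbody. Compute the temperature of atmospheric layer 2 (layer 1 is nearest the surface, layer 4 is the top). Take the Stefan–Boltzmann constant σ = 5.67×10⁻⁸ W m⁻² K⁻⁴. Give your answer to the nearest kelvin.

Top-of-atmosphere balance: σT_e⁴ = S(1−α)/4 = 52.25 W m⁻² → T_e = 174.2 K.
Each opaque layer satisfies 2T_j⁴ = T_{j−1}⁴ + T_{j+1}⁴, giving T_k⁴ = (N+1−k)T_e⁴.
With k = 2: T_2 = (4+1−2)^¼·174.2 K = 229.3 K.

229 K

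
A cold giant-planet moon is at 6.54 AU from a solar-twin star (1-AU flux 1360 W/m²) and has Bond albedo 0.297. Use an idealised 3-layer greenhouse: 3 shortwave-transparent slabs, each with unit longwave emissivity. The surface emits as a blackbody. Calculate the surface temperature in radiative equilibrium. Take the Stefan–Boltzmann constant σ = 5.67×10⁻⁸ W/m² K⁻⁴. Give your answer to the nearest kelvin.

141 kelvin

Flux at the orbit: S = 1360/(6.54)² = 31.80 W/m².
Top-of-atmosphere balance: σT_e⁴ = S(1−α)/4 = 5.588 W/m² → T_e = 99.64 K.
For an N-layer opaque stack, T_s⁴ = (N+1)T_e⁴, hence T_s = (4)^(1/4)×99.64 K = 140.9 K.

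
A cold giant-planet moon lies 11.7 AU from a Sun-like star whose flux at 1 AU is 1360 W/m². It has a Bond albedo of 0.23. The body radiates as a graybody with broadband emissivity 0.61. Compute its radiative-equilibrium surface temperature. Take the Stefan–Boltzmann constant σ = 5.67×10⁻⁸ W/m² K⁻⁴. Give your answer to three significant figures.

86.2 kelvin

By the inverse-square law, S = 1360/11.7² = 9.935 W/m².
Absorbed flux (global mean): S(1−α)/4 = 9.935·0.77/4 = 1.912 W/m².
Equating to εσT⁴ with ε = 0.61: T = (1.912/0.61σ)^(1/4) = 86.23 K.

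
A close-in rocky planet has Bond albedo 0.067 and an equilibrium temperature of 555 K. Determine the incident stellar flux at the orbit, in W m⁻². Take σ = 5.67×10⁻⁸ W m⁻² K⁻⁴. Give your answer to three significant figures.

23100 W m⁻²

Invert the energy balance for S: S = 4σT⁴/(1−α).
The emitted flux is σT⁴ = 5380 W m⁻².
So S = 4×5380/(1−0.067) = 23060 W m⁻².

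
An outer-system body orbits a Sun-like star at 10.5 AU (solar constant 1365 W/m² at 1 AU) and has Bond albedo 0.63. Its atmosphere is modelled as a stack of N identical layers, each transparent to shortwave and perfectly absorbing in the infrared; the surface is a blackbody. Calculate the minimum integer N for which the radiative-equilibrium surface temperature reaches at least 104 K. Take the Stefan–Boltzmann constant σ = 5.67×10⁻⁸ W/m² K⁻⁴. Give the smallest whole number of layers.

Flux at the orbit: S = 1365/(10.5)² = 12.38 W/m².
Top-of-atmosphere balance: σT_e⁴ = S(1−α)/4 = 1.145 W/m² → T_e = 67.04 K.
Need (N+1)T_e⁴ ≥ T_s⁴, i.e. N+1 ≥ (104/67.04)⁴ = 5.792.
The minimum whole number is N = 5.

5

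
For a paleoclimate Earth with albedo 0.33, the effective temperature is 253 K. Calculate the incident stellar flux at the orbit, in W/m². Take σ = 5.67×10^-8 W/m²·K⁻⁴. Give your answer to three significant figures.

From S(1−α)/4 = σT⁴: S = 4σT⁴/(1−α).
σT⁴ = 5.67×10⁻⁸·(253)⁴ = 232.3 W/m².
So S = 4×232.3/(1−0.33) = 1387 W/m².

1390 W/m²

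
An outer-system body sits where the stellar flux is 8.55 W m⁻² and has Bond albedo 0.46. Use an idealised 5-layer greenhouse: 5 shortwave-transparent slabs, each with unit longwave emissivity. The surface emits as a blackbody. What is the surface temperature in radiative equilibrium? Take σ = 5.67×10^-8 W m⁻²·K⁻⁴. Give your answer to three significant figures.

105 kelvin

OLR = S(1−α)/4 = 1.154 W m⁻²; the top layer radiates at T_e = 67.17 K.
Layer-by-layer balance gives σT_s⁴ = (N+1)σT_e⁴, so T_s = 6^¼·67.17 = 105.1 K.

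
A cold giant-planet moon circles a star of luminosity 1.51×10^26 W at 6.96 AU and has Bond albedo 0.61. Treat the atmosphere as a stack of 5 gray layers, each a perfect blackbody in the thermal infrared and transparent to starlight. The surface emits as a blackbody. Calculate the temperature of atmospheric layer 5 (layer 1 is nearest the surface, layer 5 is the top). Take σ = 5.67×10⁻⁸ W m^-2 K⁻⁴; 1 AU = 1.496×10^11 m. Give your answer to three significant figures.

66.1 K

Orbital distance: d = 6.96 AU = 1.041×10^12 m.
Flux at the orbit: S = L/(4πd²) = 1.51×10^26/(4π·(1.04×10^12)²) = 11.08 W m^-2.
OLR = S(1−α)/4 = 1.081 W m^-2; the top layer radiates at T_e = 66.07 K.
The net upward flux σT_e⁴ is constant between every pair of levels, so T_k⁴ = (N+1−k)T_e⁴.
With k = 5: T_5 = (5+1−5)^¼·66.07 K = 66.07 K.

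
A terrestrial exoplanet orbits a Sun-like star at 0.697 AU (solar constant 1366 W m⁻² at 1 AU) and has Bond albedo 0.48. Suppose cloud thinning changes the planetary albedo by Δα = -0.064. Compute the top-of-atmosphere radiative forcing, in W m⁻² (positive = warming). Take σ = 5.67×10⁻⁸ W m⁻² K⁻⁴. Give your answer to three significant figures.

45.0 W m⁻²

By the inverse-square law, S = 1366/0.697² = 2812 W m⁻².
The change in absorbed flux is Δ[S(1−α)/4] = −SΔα/4 = 44.99 W m⁻².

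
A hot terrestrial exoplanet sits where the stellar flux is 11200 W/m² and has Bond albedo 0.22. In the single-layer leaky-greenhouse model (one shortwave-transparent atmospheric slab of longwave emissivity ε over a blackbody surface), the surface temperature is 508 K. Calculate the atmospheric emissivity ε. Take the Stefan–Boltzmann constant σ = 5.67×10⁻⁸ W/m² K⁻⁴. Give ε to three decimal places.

0.843

First, T_e = [11200·(1−0.22)/(4σ)]^(1/4) = 443.0 K.
Inverting T_s⁴ = 2T_e⁴/(2−ε): (T_e/T_s)⁴ = 0.5784, so ε = 2(1 − 0.5784) = 0.8432.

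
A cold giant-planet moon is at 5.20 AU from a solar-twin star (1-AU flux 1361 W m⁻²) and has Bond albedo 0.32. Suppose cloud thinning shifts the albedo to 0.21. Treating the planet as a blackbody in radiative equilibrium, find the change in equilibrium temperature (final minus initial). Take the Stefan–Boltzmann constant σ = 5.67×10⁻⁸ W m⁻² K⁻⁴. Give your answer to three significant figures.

4.23 K

Irradiance scales as 1/d², so S = 1361 W m⁻² × (1/5.20)² = 50.33 W m⁻².
With α = 0.32, T₁ = 110.8 K.
After:  T₂ = [50.33·0.79/(4σ)]^(1/4) = 115.1 K.
Change: 115.1 − 110.8 = 4.234 K.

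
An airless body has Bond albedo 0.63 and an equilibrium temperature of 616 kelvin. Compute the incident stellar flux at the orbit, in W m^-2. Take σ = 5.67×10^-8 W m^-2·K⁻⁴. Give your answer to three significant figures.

Invert the energy balance for S: S = 4σT⁴/(1−α).
The emitted flux is σT⁴ = 8164 W m^-2.
S = 4·8164/0.37 = 88260 W m^-2.

88300 W m^-2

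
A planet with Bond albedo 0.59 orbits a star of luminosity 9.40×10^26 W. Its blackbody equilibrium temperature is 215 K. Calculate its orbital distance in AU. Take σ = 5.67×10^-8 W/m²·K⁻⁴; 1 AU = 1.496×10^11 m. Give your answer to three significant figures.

1.68 AU

Required flux: S = 4σT⁴/(1−α) = 1182 W/m².
S = L/(4πd²) → d = √(L/4πS) = √(9.40×10^26/(4π·1182)) = 2.516×10^11 m = 1.682 AU.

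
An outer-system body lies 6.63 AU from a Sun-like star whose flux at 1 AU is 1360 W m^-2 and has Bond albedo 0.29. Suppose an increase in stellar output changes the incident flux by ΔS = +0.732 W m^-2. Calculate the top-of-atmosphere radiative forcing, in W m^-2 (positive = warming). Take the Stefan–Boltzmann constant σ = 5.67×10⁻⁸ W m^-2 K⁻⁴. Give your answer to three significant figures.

0.130 W m^-2

Flux at the orbit: S = 1360/(6.63)² = 30.94 W m^-2.
Only a fraction (1−α) is absorbed and it's spread over 4πR², so ΔF = (1−α)ΔS/4 = 0.1299 W m^-2.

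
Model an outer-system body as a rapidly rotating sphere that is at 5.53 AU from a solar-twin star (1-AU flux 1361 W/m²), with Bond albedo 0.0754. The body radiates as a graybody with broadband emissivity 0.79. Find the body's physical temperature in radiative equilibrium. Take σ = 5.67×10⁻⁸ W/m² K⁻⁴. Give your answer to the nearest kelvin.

Irradiance scales as 1/d², so S = 1361 W/m² × (1/5.53)² = 44.50 W/m².
The planet absorbs (1−α)S over its disc πR² and re-emits over 4πR², so the mean absorbed flux is (1−0.0754)·44.50/4 = 10.29 W/m².
Radiative balance εσT⁴ = 10.29 gives T = [10.29/(0.79·σ)]^(1/4) = 123.1 K.

123 kelvin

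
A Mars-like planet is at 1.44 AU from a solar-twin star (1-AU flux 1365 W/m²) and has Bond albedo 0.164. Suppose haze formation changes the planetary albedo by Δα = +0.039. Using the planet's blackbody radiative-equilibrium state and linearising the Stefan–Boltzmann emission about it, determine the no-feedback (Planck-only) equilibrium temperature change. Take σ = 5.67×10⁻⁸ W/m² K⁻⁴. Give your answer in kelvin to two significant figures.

-2.6 kelvin

Irradiance scales as 1/d², so S = 1365 W/m² × (1/1.44)² = 658.3 W/m².
The baseline emission temperature is T_e = 221.9 K.
TOA radiative forcing: ΔF = −S·Δα/4 = −658.3·(+0.039)/4 = -6.418 W/m².
Linearising σT⁴ gives d(σT⁴)/dT = 4σT_e³ = 2.480 W/m² per K.
ΔT₀ = ΔF/λ_P = -6.418/2.480 = -2.59 K.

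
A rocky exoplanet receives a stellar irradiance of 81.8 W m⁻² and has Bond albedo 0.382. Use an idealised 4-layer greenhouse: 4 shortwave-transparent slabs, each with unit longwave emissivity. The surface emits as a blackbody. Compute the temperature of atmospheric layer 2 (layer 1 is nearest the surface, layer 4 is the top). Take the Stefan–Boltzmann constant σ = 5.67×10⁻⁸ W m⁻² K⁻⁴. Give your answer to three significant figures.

161 K

The effective emission temperature is T_e = [S(1−α)/(4σ)]^¼ = 122.2 K.
Each opaque layer satisfies 2T_j⁴ = T_{j−1}⁴ + T_{j+1}⁴, giving T_k⁴ = (N+1−k)T_e⁴.
With k = 2: T_2 = (4+1−2)^¼·122.2 K = 160.8 K.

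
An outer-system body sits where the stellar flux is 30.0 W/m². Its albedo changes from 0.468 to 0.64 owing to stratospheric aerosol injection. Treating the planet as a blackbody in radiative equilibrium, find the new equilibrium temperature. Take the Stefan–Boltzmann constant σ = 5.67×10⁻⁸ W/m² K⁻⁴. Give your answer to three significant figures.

83.1 K

With the new albedo, S(1−α₂)/4 = 2.700 W/m², so T₂ = 83.07 K.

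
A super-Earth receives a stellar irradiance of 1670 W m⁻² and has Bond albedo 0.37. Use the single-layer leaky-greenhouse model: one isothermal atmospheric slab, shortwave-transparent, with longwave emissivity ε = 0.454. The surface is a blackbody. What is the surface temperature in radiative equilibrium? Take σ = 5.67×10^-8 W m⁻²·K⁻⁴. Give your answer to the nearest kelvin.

At the top of the atmosphere, σT_e⁴ = S(1−α)/4 = 263.0 W m⁻², giving T_e = 261.0 K.
The surface balance (absorbed SW + ε·downward IR = σT_s⁴) with T_a⁴ = T_s⁴/2 reduces to T_s = T_e·[2/(2−ε)]^¼ = 278.3 K.

278 K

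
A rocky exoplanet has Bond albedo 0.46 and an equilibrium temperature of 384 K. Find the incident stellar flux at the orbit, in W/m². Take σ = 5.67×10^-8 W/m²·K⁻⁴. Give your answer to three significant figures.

9130 W/m²

Invert the energy balance for S: S = 4σT⁴/(1−α).
The emitted flux is σT⁴ = 1233 W/m².
S = 4·1233/0.54 = 9132 W/m².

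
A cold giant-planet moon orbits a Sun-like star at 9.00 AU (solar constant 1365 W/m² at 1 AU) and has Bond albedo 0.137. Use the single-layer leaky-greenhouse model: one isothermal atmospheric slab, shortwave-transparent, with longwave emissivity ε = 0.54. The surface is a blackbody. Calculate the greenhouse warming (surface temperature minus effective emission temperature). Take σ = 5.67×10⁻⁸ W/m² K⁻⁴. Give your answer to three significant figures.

7.32 kelvin

Flux at the orbit: S = 1365/(9.00)² = 16.85 W/m².
Effective emission temperature (TOA balance): σT_e⁴ = S(1−α)/4 = 3.636 W/m² → T_e = 89.49 K.
Surface balance with a leaky layer gives σT_s⁴ = σT_e⁴·2/(2−ε), so T_s = T_e·[2/(2−0.54)]^(1/4) = 96.81 K.
The atmosphere warms the surface by 7.325 K.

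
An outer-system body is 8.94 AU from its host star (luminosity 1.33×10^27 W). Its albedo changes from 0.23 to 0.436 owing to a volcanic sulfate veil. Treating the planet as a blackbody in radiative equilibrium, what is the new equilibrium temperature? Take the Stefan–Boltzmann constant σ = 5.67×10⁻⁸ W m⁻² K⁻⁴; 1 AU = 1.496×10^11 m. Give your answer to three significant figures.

d = 8.94 × 1.496×10^11 m = 1.337×10^12 m.
S = L/(4πd²) = 59.17 W m⁻².
New equilibrium: T₂ = [(1−0.436)·59.17/(4σ)]^(1/4) = 110.1 K.

110 K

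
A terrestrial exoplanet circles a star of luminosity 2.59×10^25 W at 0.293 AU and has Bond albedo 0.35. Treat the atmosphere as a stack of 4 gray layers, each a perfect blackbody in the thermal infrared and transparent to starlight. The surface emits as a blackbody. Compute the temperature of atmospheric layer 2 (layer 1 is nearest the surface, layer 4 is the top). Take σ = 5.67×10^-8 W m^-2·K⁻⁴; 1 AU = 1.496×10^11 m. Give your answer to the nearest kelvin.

d = 0.293 × 1.496×10^11 m = 4.383×10^10 m.
S = L/(4πd²) = 1073 W m^-2.
The effective emission temperature is T_e = [S(1−α)/(4σ)]^¼ = 235.5 K.
Each opaque layer satisfies 2T_j⁴ = T_{j−1}⁴ + T_{j+1}⁴, giving T_k⁴ = (N+1−k)T_e⁴.
T_2 = (3)^(1/4)·235.5 = 309.9 K.

310 K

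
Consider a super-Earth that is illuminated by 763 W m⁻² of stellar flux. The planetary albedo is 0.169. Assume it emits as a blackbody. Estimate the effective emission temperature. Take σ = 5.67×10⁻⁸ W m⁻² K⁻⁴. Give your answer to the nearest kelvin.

Averaging over the sphere, the absorbed flux is S(1−α)/4 = 158.5 W m⁻².
Set σT⁴ = 158.5 → T = (158.5/σ)^(1/4) = 229.9 K.

230 kelvin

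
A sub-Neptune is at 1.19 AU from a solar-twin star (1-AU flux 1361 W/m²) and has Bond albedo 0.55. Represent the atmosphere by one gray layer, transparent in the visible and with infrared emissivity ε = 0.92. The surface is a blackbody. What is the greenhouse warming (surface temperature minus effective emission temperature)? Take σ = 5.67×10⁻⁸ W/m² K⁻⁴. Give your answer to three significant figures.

By the inverse-square law, S = 1361/1.19² = 961.1 W/m².
The planet radiates to space at T_e = [S(1−α)/(4σ)]^(1/4) = 209.0 K.
For a single slab of emissivity ε, T_s⁴ = 2T_e⁴/(2−ε); thus T_s = 209.0·(1.852)^(1/4) = 243.8 K.
T_s − T_e = 243.8 − 209.0 = 34.80 K.

34.8 kelvin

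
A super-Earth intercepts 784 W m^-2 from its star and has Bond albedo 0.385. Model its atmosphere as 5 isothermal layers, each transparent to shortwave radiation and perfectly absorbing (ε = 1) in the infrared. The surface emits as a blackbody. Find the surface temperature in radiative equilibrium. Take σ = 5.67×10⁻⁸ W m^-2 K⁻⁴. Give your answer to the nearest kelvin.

OLR = S(1−α)/4 = 120.5 W m^-2; the top layer radiates at T_e = 214.7 K.
For an N-layer opaque stack, T_s⁴ = (N+1)T_e⁴, hence T_s = (6)^(1/4)×214.7 K = 336.1 K.

336 K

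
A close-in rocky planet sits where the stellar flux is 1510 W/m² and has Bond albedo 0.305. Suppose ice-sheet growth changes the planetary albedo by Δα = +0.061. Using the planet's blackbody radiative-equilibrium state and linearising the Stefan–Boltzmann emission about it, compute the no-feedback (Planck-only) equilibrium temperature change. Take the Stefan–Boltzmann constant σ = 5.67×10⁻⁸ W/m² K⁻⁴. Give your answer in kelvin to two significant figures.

Reference equilibrium: T_e = [S(1−α)/(4σ)]^(1/4) = 260.8 K.
ΔF = −(S/4)Δα = −(1510/4)×(+0.061) = -23.03 W/m².
The Planck feedback parameter is 4σT_e³ = 4.024 W/m²/K.
ΔT₀ = ΔF/λ_P = -23.03/4.024 = -5.72 K.

-5.7 kelvin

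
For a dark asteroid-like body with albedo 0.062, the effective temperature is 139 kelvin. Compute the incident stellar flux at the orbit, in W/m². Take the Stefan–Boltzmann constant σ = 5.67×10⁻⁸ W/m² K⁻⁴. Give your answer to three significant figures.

Invert the energy balance for S: S = 4σT⁴/(1−α).
The emitted flux is σT⁴ = 21.17 W/m².
S = 4·21.17/0.938 = 90.26 W/m².

90.3 W/m²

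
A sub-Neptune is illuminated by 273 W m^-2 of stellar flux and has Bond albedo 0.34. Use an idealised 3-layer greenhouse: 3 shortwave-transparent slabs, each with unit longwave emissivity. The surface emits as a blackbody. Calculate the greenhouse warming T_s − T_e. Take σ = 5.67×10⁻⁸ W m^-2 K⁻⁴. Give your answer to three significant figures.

The effective emission temperature is T_e = [S(1−α)/(4σ)]^¼ = 167.9 K.
T_s = (N+1)^(1/4)·T_e = 237.4 K.
So the greenhouse effect raises the surface by 237.4 − 167.9 = 69.54 K.

69.5 K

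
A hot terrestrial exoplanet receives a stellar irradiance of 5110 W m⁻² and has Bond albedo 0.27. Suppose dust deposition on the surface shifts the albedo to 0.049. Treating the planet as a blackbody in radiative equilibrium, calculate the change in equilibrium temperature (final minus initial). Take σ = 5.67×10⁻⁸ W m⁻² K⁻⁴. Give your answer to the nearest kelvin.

With α = 0.27, T₁ = 358.1 K.
After:  T₂ = [5110·0.951/(4σ)]^(1/4) = 382.6 K.
ΔT = T₂ − T₁ = 24.48 K.

24 K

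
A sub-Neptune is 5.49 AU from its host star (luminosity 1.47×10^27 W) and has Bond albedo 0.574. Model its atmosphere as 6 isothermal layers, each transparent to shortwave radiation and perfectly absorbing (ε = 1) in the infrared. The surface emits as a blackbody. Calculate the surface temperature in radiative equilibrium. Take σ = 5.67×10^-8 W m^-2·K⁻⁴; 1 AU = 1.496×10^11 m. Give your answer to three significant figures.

Orbital distance: d = 5.49 AU = 8.213×10^11 m.
S = L/(4πd²) = 173.4 W m^-2.
The effective emission temperature is T_e = [S(1−α)/(4σ)]^¼ = 134.3 K.
Layer-by-layer balance gives σT_s⁴ = (N+1)σT_e⁴, so T_s = 7^¼·134.3 = 218.5 K.

219 kelvin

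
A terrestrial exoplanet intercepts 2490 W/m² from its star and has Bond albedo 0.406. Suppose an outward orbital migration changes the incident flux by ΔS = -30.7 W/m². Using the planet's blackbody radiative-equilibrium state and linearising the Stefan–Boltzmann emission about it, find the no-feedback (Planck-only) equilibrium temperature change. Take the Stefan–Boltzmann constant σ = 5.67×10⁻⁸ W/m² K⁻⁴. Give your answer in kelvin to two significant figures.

-0.88 K

Reference equilibrium: T_e = [S(1−α)/(4σ)]^(1/4) = 284.2 K.
TOA radiative forcing: ΔF = (1−α)ΔS/4 = 0.594·(-30.7)/4 = -4.559 W/m².
Linearising σT⁴ gives d(σT⁴)/dT = 4σT_e³ = 5.205 W/m² per K.
ΔT₀ = ΔF/λ_P = -4.559/5.205 = -0.876 K.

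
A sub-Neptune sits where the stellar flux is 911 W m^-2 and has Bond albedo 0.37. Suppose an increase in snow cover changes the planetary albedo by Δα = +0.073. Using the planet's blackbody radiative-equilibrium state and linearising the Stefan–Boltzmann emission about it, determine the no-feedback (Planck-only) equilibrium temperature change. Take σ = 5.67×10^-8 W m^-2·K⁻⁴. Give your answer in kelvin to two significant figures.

-6.5 kelvin

Reference equilibrium: T_e = [S(1−α)/(4σ)]^(1/4) = 224.3 K.
ΔF = −(S/4)Δα = −(911.0/4)×(+0.073) = -16.63 W m^-2.
The Planck feedback parameter is 4σT_e³ = 2.559 W m^-2/K.
Hence the no-feedback warming is ΔF/(4σT_e³) = -6.50 K.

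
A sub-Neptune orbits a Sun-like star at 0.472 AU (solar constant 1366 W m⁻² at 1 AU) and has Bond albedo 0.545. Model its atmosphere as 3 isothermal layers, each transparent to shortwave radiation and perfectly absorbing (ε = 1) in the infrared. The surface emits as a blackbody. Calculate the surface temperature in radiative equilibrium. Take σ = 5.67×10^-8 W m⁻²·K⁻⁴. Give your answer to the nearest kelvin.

471 kelvin

Flux at the orbit: S = 1366/(0.472)² = 6131 W m⁻².
Top-of-atmosphere balance: σT_e⁴ = S(1−α)/4 = 697.5 W m⁻² → T_e = 333.0 K.
Layer-by-layer balance gives σT_s⁴ = (N+1)σT_e⁴, so T_s = 4^¼·333.0 = 471.0 K.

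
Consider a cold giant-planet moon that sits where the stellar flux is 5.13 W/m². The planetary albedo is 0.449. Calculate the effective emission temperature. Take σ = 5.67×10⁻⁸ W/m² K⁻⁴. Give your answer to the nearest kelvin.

59 K

The planet absorbs (1−α)S over its disc πR² and re-emits over 4πR², so the mean absorbed flux is (1−0.449)·5.130/4 = 0.7067 W/m².
Set σT⁴ = 0.7067 → T = (0.7067/σ)^(1/4) = 59.42 K.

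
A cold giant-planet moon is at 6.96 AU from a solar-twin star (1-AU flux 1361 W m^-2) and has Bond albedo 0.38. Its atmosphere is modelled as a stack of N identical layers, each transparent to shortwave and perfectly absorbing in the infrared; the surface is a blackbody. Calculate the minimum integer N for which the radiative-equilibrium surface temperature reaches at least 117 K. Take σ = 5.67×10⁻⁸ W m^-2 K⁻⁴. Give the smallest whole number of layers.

Flux at the orbit: S = 1361/(6.96)² = 28.10 W m^-2.
OLR = S(1−α)/4 = 4.355 W m^-2; the top layer radiates at T_e = 93.62 K.
Need (N+1)T_e⁴ ≥ T_s⁴, i.e. N+1 ≥ (117/93.62)⁴ = 2.440.
So N ≥ 1.440; the smallest integer is N = 2.

2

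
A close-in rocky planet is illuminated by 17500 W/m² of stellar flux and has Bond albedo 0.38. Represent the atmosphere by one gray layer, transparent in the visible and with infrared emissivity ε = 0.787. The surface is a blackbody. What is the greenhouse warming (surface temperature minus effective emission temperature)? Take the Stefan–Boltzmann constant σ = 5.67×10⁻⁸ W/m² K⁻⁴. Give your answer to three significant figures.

62.3 K

Effective emission temperature (TOA balance): σT_e⁴ = S(1−α)/4 = 2712 W/m² → T_e = 467.7 K.
Surface balance with a leaky layer gives σT_s⁴ = σT_e⁴·2/(2−ε), so T_s = T_e·[2/(2−0.787)]^(1/4) = 530.0 K.
Greenhouse warming: T_s − T_e = 62.28 K.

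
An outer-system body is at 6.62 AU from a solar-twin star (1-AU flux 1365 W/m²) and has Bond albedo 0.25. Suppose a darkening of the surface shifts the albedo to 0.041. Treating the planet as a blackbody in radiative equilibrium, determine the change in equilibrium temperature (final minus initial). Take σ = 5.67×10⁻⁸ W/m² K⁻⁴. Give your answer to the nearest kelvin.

By the inverse-square law, S = 1365/6.62² = 31.15 W/m².
With α = 0.25, T₁ = 100.7 K.
After:  T₂ = [31.15·0.959/(4σ)]^(1/4) = 107.1 K.
Change: 107.1 − 100.7 = 6.385 K.

6 K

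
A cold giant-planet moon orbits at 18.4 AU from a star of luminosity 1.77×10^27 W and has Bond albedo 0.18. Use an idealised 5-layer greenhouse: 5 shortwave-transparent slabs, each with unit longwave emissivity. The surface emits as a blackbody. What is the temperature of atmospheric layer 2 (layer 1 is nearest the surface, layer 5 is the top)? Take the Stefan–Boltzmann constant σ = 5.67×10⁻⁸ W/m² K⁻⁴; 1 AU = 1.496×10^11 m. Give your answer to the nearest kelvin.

128 K

d = 18.4 × 1.496×10^11 m = 2.753×10^12 m.
S = L/(4πd²) = 18.59 W/m².
Top-of-atmosphere balance: σT_e⁴ = S(1−α)/4 = 3.811 W/m² → T_e = 90.54 K.
Each opaque layer satisfies 2T_j⁴ = T_{j−1}⁴ + T_{j+1}⁴, giving T_k⁴ = (N+1−k)T_e⁴.
T_2 = (4)^(1/4)·90.54 = 128.0 K.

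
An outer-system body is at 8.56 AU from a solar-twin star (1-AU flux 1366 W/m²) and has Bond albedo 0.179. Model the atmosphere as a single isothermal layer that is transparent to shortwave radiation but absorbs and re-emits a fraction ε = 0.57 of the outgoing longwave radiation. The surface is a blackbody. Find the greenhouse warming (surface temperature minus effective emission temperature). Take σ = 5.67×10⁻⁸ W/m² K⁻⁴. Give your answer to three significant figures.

7.93 K

Flux at the orbit: S = 1366/(8.56)² = 18.64 W/m².
Effective emission temperature (TOA balance): σT_e⁴ = S(1−α)/4 = 3.826 W/m² → T_e = 90.64 K.
For a single slab of emissivity ε, T_s⁴ = 2T_e⁴/(2−ε); thus T_s = 90.64·(1.399)^(1/4) = 98.57 K.
The atmosphere warms the surface by 7.929 K.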